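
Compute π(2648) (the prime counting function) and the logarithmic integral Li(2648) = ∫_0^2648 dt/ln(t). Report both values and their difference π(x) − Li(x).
π(2648) = 383;  Li(2648) ≈ 398.46;  π(x) − Li(x) ≈ -15.46.

Direct count of primes ≤ 2648 gives π(2648) = 383. Numerical evaluation of the logarithmic integral gives Li(2648) ≈ 398.46. The difference π(x) − Li(x) ≈ -15.46 is typically negative for small/moderate x (Li(x) overestimates), though Littlewood's theorem shows this sign changes infinitely often.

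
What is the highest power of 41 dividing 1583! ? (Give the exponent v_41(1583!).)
v_41(1583!) = 38

Legendre's formula: v_p(n!) = Σ_{k ≥ 1} ⌊n / p^k⌋. For p = 41, n = 1583, the terms are:
  ⌊1583/41^1⌋ = ⌊1583/41⌋ = 38
(the next term ⌊1583/41^2⌋ = 0, terminating the sum). Summing: v_41(1583!) = 38 = 38.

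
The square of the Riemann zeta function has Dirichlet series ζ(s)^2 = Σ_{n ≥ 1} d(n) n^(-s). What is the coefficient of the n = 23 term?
d(23) = 2

ζ(s)^2 = (Σ 1/m^s)(Σ 1/k^s). The coefficient of 1/n^s in the product is the number of ordered pairs (m, k) with mk = n, which equals d(n). For n = 23, divisors are [1, 23], so d(23) = 2.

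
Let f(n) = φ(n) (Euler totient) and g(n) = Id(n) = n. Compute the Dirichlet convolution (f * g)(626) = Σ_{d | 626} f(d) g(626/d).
(φ * Id)(626) = 1875

Divisors of 626: [1, 2, 313, 626]. For each d | 626:
  d = 1: φ(1) · Id(626/1) = 1 · 626 = 626
  d = 2: φ(2) · Id(626/2) = 1 · 313 = 313
  d = 313: φ(313) · Id(626/313) = 312 · 2 = 624
  d = 626: φ(626) · Id(626/626) = 312 · 1 = 312
Summing: (φ * Id)(626) = 626 + 313 + 624 + 312 = 1875.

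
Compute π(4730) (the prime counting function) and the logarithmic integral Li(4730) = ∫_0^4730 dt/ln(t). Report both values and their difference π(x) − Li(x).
π(4730) = 638;  Li(4730) ≈ 652.48;  π(x) − Li(x) ≈ -14.48.

Direct count of primes ≤ 4730 gives π(4730) = 638. Numerical evaluation of the logarithmic integral gives Li(4730) ≈ 652.48. The difference π(x) − Li(x) ≈ -14.48 is typically negative for small/moderate x (Li(x) overestimates), though Littlewood's theorem shows this sign changes infinitely often.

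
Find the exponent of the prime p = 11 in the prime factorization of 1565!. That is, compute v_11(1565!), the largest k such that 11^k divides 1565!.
v_11(1565!) = 155

Legendre's formula: v_p(n!) = Σ_{k ≥ 1} ⌊n / p^k⌋. For p = 11, n = 1565, the terms are:
  ⌊1565/11^1⌋ = ⌊1565/11⌋ = 142
  ⌊1565/11^2⌋ = ⌊1565/121⌋ = 12
  ⌊1565/11^3⌋ = ⌊1565/1331⌋ = 1
(the next term ⌊1565/11^4⌋ = 0, terminating the sum). Summing: v_11(1565!) = 142 + 12 + 1 = 155.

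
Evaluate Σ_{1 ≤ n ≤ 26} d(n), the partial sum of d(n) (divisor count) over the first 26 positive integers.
Σ_{n ≤ 26} d(n) = 91

Compute d(n) for each 1 ≤ n ≤ 26: d(1) = 1, d(2) = 2, d(3) = 2, d(4) = 3, d(5) = 2, d(6) = 4, d(7) = 2, d(8) = 4, d(9) = 3, d(10) = 4, d(11) = 2, d(12) = 6, d(13) = 2, d(14) = 4, d(15) = 4, d(16) = 5, d(17) = 2, d(18) = 6, d(19) = 2, d(20) = 6, d(21) = 4, d(22) = 4, d(23) = 2, d(24) = 8, d(25) = 3, d(26) = 4. Summing all 26 values: 91. (Dirichlet's divisor formula: Σ_{n ≤ x} d(n) = x ln(x) + (2γ − 1) x + O(√x). For x = 26, the asymptotic estimate is ≈ 88.73.)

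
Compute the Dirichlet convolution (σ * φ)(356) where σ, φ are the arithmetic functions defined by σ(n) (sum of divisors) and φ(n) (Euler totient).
(σ * φ)(356) = 2136

Divisors of 356: [1, 2, 4, 89, 178, 356]. For each d | 356:
  d = 1: σ(1) · φ(356/1) = 1 · 176 = 176
  d = 2: σ(2) · φ(356/2) = 3 · 88 = 264
  d = 4: σ(4) · φ(356/4) = 7 · 88 = 616
  d = 89: σ(89) · φ(356/89) = 90 · 2 = 180
  d = 178: σ(178) · φ(356/178) = 270 · 1 = 270
  d = 356: σ(356) · φ(356/356) = 630 · 1 = 630
Summing: (σ * φ)(356) = 176 + 264 + 616 + 180 + 270 + 630 = 2136.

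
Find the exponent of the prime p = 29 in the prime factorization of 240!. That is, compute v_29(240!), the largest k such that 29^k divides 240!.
v_29(240!) = 8

Legendre's formula: v_p(n!) = Σ_{k ≥ 1} ⌊n / p^k⌋. For p = 29, n = 240, the terms are:
  ⌊240/29^1⌋ = ⌊240/29⌋ = 8
(the next term ⌊240/29^2⌋ = 0, terminating the sum). Summing: v_29(240!) = 8 = 8.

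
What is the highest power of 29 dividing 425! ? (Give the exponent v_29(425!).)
v_29(425!) = 14

Legendre's formula: v_p(n!) = Σ_{k ≥ 1} ⌊n / p^k⌋. For p = 29, n = 425, the terms are:
  ⌊425/29^1⌋ = ⌊425/29⌋ = 14
(the next term ⌊425/29^2⌋ = 0, terminating the sum). Summing: v_29(425!) = 14 = 14.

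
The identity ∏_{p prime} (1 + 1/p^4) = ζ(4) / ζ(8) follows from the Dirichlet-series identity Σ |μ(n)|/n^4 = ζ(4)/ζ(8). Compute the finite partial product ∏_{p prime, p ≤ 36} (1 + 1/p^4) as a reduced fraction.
∏ = 377183486665353545574471751056805902016576/349915921480385530721123181536044923530625

The primes p ≤ 36 are [2, 3, 5, 7, 11, 13, 17, 19, 23, 29, 31]. For each, (1 + 1/p^4) = (p^4 + 1)/p^4. Multiplying these fractions over p ∈ [2, 3, 5, 7, 11, 13, 17, 19, 23, 29, 31] gives 377183486665353545574471751056805902016576/349915921480385530721123181536044923530625. (In the limit P → ∞ this tends to ζ(4)/ζ(8).)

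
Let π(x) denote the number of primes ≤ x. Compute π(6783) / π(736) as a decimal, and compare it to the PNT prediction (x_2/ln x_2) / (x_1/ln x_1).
π(6783)/π(736) = 873/130 ≈ 6.7154;  PNT prediction ≈ 6.8959.

π(736) = 130 and π(6783) = 873, so π(6783)/π(736) ≈ 6.7154. The PNT-predicted ratio is (6783/ln(6783)) / (736/ln(736)) ≈ 6.8959. The two agree to within a few percent, as expected.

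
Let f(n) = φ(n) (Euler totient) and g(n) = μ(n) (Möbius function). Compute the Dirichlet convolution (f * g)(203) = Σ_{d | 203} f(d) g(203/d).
(φ * μ)(203) = 135

Divisors of 203: [1, 7, 29, 203]. For each d | 203:
  d = 1: φ(1) · μ(203/1) = 1 · 1 = 1
  d = 7: φ(7) · μ(203/7) = 6 · -1 = -6
  d = 29: φ(29) · μ(203/29) = 28 · -1 = -28
  d = 203: φ(203) · μ(203/203) = 168 · 1 = 168
Summing: (φ * μ)(203) = 1 + -6 + -28 + 168 = 135.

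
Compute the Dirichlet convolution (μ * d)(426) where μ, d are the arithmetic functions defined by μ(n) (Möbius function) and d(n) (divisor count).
(μ * d)(426) = 1

Divisors of 426: [1, 2, 3, 6, 71, 142, 213, 426]. For each d | 426:
  d = 1: μ(1) · d(426/1) = 1 · 8 = 8
  d = 2: μ(2) · d(426/2) = -1 · 4 = -4
  d = 3: μ(3) · d(426/3) = -1 · 4 = -4
  d = 6: μ(6) · d(426/6) = 1 · 2 = 2
  d = 71: μ(71) · d(426/71) = -1 · 4 = -4
  d = 142: μ(142) · d(426/142) = 1 · 2 = 2
  d = 213: μ(213) · d(426/213) = 1 · 2 = 2
  d = 426: μ(426) · d(426/426) = -1 · 1 = -1
Summing: (μ * d)(426) = 8 + -4 + -4 + 2 + -4 + 2 + 2 + -1 = 1.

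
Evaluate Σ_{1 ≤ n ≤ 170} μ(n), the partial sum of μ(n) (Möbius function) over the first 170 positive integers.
Σ_{n ≤ 170} μ(n) = -2

Compute μ(n) for each 1 ≤ n ≤ 170: μ(1) = 1, μ(2) = -1, μ(3) = -1, μ(4) = 0, μ(5) = -1, μ(6) = 1, μ(7) = -1, μ(8) = 0, μ(9) = 0, μ(10) = 1, μ(11) = -1, μ(12) = 0, μ(13) = -1, μ(14) = 1, μ(15) = 1, μ(16) = 0, μ(17) = -1, μ(18) = 0, μ(19) = -1, μ(20) = 0, μ(21) = 1, μ(22) = 1, μ(23) = -1, μ(24) = 0, μ(25) = 0, μ(26) = 1, μ(27) = 0, μ(28) = 0, μ(29) = -1, μ(30) = -1, μ(31) = -1, μ(32) = 0, μ(33) = 1, μ(34) = 1, μ(35) = 1, μ(36) = 0, μ(37) = -1, μ(38) = 1, μ(39) = 1, μ(40) = 0, μ(41) = -1, μ(42) = -1, μ(43) = -1, μ(44) = 0, μ(45) = 0, μ(46) = 1, μ(47) = -1, μ(48) = 0, μ(49) = 0, μ(50) = 0, μ(51) = 1, μ(52) = 0, μ(53) = -1, μ(54) = 0, μ(55) = 1, μ(56) = 0, μ(57) = 1, μ(58) = 1, μ(59) = -1, μ(60) = 0, μ(61) = -1, μ(62) = 1, μ(63) = 0, μ(64) = 0, μ(65) = 1, μ(66) = -1, μ(67) = -1, μ(68) = 0, μ(69) = 1, μ(70) = -1, μ(71) = -1, μ(72) = 0, μ(73) = -1, μ(74) = 1, μ(75) = 0, μ(76) = 0, μ(77) = 1, μ(78) = -1, μ(79) = -1, μ(80) = 0, μ(81) = 0, μ(82) = 1, μ(83) = -1, μ(84) = 0, μ(85) = 1, μ(86) = 1, μ(87) = 1, μ(88) = 0, μ(89) = -1, μ(90) = 0, μ(91) = 1, μ(92) = 0, μ(93) = 1, μ(94) = 1, μ(95) = 1, μ(96) = 0, μ(97) = -1, μ(98) = 0, μ(99) = 0, μ(100) = 0, μ(101) = -1, μ(102) = -1, μ(103) = -1, μ(104) = 0, μ(105) = -1, μ(106) = 1, μ(107) = -1, μ(108) = 0, μ(109) = -1, μ(110) = -1, μ(111) = 1, μ(112) = 0, μ(113) = -1, μ(114) = -1, μ(115) = 1, μ(116) = 0, μ(117) = 0, μ(118) = 1, μ(119) = 1, μ(120) = 0, μ(121) = 0, μ(122) = 1, μ(123) = 1, μ(124) = 0, μ(125) = 0, μ(126) = 0, μ(127) = -1, μ(128) = 0, μ(129) = 1, μ(130) = -1, μ(131) = -1, μ(132) = 0, μ(133) = 1, μ(134) = 1, μ(135) = 0, μ(136) = 0, μ(137) = -1, μ(138) = -1, μ(139) = -1, μ(140) = 0, μ(141) = 1, μ(142) = 1, μ(143) = 1, μ(144) = 0, μ(145) = 1, μ(146) = 1, μ(147) = 0, μ(148) = 0, μ(149) = -1, μ(150) = 0, μ(151) = -1, μ(152) = 0, μ(153) = 0, μ(154) = -1, μ(155) = 1, μ(156) = 0, μ(157) = -1, μ(158) = 1, μ(159) = 1, μ(160) = 0, μ(161) = 1, μ(162) = 0, μ(163) = -1, μ(164) = 0, μ(165) = -1, μ(166) = 1, μ(167) = -1, μ(168) = 0, μ(169) = 0, μ(170) = -1. Summing all 170 values: -2. (Mertens function M(x) = Σ_{n ≤ x} μ(n); on average M(x) should be small (PNT ⟺ M(x) = o(x)).)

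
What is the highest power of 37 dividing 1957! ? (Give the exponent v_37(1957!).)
v_37(1957!) = 53

Legendre's formula: v_p(n!) = Σ_{k ≥ 1} ⌊n / p^k⌋. For p = 37, n = 1957, the terms are:
  ⌊1957/37^1⌋ = ⌊1957/37⌋ = 52
  ⌊1957/37^2⌋ = ⌊1957/1369⌋ = 1
(the next term ⌊1957/37^3⌋ = 0, terminating the sum). Summing: v_37(1957!) = 52 + 1 = 53.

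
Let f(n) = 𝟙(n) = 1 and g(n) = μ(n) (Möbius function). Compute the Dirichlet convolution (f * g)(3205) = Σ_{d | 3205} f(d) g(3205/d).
(𝟙 * μ)(3205) = 0

Divisors of 3205: [1, 5, 641, 3205]. For each d | 3205:
  d = 1: 𝟙(1) · μ(3205/1) = 1 · 1 = 1
  d = 5: 𝟙(5) · μ(3205/5) = 1 · -1 = -1
  d = 641: 𝟙(641) · μ(3205/641) = 1 · -1 = -1
  d = 3205: 𝟙(3205) · μ(3205/3205) = 1 · 1 = 1
Summing: (𝟙 * μ)(3205) = 1 + -1 + -1 + 1 = 0.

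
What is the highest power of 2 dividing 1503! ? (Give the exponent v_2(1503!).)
v_2(1503!) = 1494

Legendre's formula: v_p(n!) = Σ_{k ≥ 1} ⌊n / p^k⌋. For p = 2, n = 1503, the terms are:
  ⌊1503/2^1⌋ = ⌊1503/2⌋ = 751
  ⌊1503/2^2⌋ = ⌊1503/4⌋ = 375
  ⌊1503/2^3⌋ = ⌊1503/8⌋ = 187
  ⌊1503/2^4⌋ = ⌊1503/16⌋ = 93
  ⌊1503/2^5⌋ = ⌊1503/32⌋ = 46
  ⌊1503/2^6⌋ = ⌊1503/64⌋ = 23
  ⌊1503/2^7⌋ = ⌊1503/128⌋ = 11
  ⌊1503/2^8⌋ = ⌊1503/256⌋ = 5
  ⌊1503/2^9⌋ = ⌊1503/512⌋ = 2
  ⌊1503/2^10⌋ = ⌊1503/1024⌋ = 1
(the next term ⌊1503/2^11⌋ = 0, terminating the sum). Summing: v_2(1503!) = 751 + 375 + 187 + 93 + 46 + 23 + 11 + 5 + 2 + 1 = 1494.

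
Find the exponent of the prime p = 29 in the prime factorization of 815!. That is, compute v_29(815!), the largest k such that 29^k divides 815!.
v_29(815!) = 28

Legendre's formula: v_p(n!) = Σ_{k ≥ 1} ⌊n / p^k⌋. For p = 29, n = 815, the terms are:
  ⌊815/29^1⌋ = ⌊815/29⌋ = 28
(the next term ⌊815/29^2⌋ = 0, terminating the sum). Summing: v_29(815!) = 28 = 28.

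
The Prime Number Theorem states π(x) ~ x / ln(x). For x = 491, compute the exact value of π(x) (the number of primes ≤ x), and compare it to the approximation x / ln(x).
π(491) = 94;  x/ln(x) ≈ 79.24;  relative error ≈ 15.70%.

Directly count primes up to 491: π(491) = 94. The PNT approximation gives 491/ln(491) ≈ 491/6.19644 ≈ 79.24. Relative error (π(x) − x/ln(x)) / π(x) ≈ 15.70%; the approximation is known to undercount slightly (Li(x) is a better estimate).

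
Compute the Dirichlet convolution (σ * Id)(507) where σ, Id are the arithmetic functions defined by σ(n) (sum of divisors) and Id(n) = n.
(σ * Id)(507) = 3738

Divisors of 507: [1, 3, 13, 39, 169, 507]. For each d | 507:
  d = 1: σ(1) · Id(507/1) = 1 · 507 = 507
  d = 3: σ(3) · Id(507/3) = 4 · 169 = 676
  d = 13: σ(13) · Id(507/13) = 14 · 39 = 546
  d = 39: σ(39) · Id(507/39) = 56 · 13 = 728
  d = 169: σ(169) · Id(507/169) = 183 · 3 = 549
  d = 507: σ(507) · Id(507/507) = 732 · 1 = 732
Summing: (σ * Id)(507) = 507 + 676 + 546 + 728 + 549 + 732 = 3738.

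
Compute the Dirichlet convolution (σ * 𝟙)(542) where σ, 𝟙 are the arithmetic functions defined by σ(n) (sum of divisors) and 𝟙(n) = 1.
(σ * 𝟙)(542) = 1092

Divisors of 542: [1, 2, 271, 542]. For each d | 542:
  d = 1: σ(1) · 𝟙(542/1) = 1 · 1 = 1
  d = 2: σ(2) · 𝟙(542/2) = 3 · 1 = 3
  d = 271: σ(271) · 𝟙(542/271) = 272 · 1 = 272
  d = 542: σ(542) · 𝟙(542/542) = 816 · 1 = 816
Summing: (σ * 𝟙)(542) = 1 + 3 + 272 + 816 = 1092.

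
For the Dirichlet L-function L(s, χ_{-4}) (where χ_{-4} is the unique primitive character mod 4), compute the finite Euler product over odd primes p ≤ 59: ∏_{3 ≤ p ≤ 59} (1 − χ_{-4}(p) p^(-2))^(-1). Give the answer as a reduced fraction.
∏ = 21166213940439075800336462671/23105733135420641771520000000

The odd primes p ≤ 59 are [3, 5, 7, 11, 13, 17, 19, 23, 29, 31, 37, 41, 43, 47, 53, 59]. For each, χ(p) = 1 if p ≡ 1 mod 4, χ(p) = −1 if p ≡ 3 mod 4. Taking (1 − χ(p)/p^2)^(-1) = p^2/(p^2 − χ(p)): (1 − (-1)/3^2)^(-1) · (1 − (1)/5^2)^(-1) · (1 − (-1)/7^2)^(-1) · (1 − (-1)/11^2)^(-1) · (1 − (1)/13^2)^(-1) · (1 − (1)/17^2)^(-1) · (1 − (-1)/19^2)^(-1) · (1 − (-1)/23^2)^(-1) · (1 − (1)/29^2)^(-1) · (1 − (-1)/31^2)^(-1) · (1 − (1)/37^2)^(-1) · (1 − (1)/41^2)^(-1) · (1 − (-1)/43^2)^(-1) · (1 − (-1)/47^2)^(-1) · (1 − (1)/53^2)^(-1) · (1 − (-1)/59^2)^(-1) = 21166213940439075800336462671/23105733135420641771520000000.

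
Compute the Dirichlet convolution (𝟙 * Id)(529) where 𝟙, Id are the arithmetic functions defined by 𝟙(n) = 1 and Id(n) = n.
(𝟙 * Id)(529) = 553

Divisors of 529: [1, 23, 529]. For each d | 529:
  d = 1: 𝟙(1) · Id(529/1) = 1 · 529 = 529
  d = 23: 𝟙(23) · Id(529/23) = 1 · 23 = 23
  d = 529: 𝟙(529) · Id(529/529) = 1 · 1 = 1
Summing: (𝟙 * Id)(529) = 529 + 23 + 1 = 553.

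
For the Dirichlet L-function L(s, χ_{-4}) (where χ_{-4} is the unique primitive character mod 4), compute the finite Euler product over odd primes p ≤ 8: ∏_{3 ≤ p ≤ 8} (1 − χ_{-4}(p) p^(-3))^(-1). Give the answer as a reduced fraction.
∏ = 165375/170624

The odd primes p ≤ 8 are [3, 5, 7]. For each, χ(p) = 1 if p ≡ 1 mod 4, χ(p) = −1 if p ≡ 3 mod 4. Taking (1 − χ(p)/p^3)^(-1) = p^3/(p^3 − χ(p)): (1 − (-1)/3^3)^(-1) · (1 − (1)/5^3)^(-1) · (1 − (-1)/7^3)^(-1) = 165375/170624.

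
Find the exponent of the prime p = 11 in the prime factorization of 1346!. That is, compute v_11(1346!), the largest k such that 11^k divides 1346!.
v_11(1346!) = 134

Legendre's formula: v_p(n!) = Σ_{k ≥ 1} ⌊n / p^k⌋. For p = 11, n = 1346, the terms are:
  ⌊1346/11^1⌋ = ⌊1346/11⌋ = 122
  ⌊1346/11^2⌋ = ⌊1346/121⌋ = 11
  ⌊1346/11^3⌋ = ⌊1346/1331⌋ = 1
(the next term ⌊1346/11^4⌋ = 0, terminating the sum). Summing: v_11(1346!) = 122 + 11 + 1 = 134.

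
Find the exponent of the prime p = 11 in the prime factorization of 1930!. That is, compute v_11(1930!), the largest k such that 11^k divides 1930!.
v_11(1930!) = 191

Legendre's formula: v_p(n!) = Σ_{k ≥ 1} ⌊n / p^k⌋. For p = 11, n = 1930, the terms are:
  ⌊1930/11^1⌋ = ⌊1930/11⌋ = 175
  ⌊1930/11^2⌋ = ⌊1930/121⌋ = 15
  ⌊1930/11^3⌋ = ⌊1930/1331⌋ = 1
(the next term ⌊1930/11^4⌋ = 0, terminating the sum). Summing: v_11(1930!) = 175 + 15 + 1 = 191.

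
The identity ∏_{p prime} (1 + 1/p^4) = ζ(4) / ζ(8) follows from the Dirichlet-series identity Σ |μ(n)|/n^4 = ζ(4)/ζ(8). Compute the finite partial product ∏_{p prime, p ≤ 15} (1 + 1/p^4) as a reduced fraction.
∏ = 54787204936389122/50827803952550625

The primes p ≤ 15 are [2, 3, 5, 7, 11, 13]. For each, (1 + 1/p^4) = (p^4 + 1)/p^4. Multiplying these fractions over p ∈ [2, 3, 5, 7, 11, 13] gives 54787204936389122/50827803952550625. (In the limit P → ∞ this tends to ζ(4)/ζ(8).)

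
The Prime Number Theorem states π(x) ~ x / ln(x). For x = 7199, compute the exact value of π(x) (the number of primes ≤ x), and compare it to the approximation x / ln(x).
π(7199) = 919;  x/ln(x) ≈ 810.54;  relative error ≈ 11.80%.

Directly count primes up to 7199: π(7199) = 919. The PNT approximation gives 7199/ln(7199) ≈ 7199/8.88170 ≈ 810.54. Relative error (π(x) − x/ln(x)) / π(x) ≈ 11.80%; the approximation is known to undercount slightly (Li(x) is a better estimate).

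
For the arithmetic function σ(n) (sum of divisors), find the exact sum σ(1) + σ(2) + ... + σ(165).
Σ_{n ≤ 165} σ(n) = 22455

Compute σ(n) for each 1 ≤ n ≤ 165: σ(1) = 1, σ(2) = 3, σ(3) = 4, σ(4) = 7, σ(5) = 6, σ(6) = 12, σ(7) = 8, σ(8) = 15, σ(9) = 13, σ(10) = 18, σ(11) = 12, σ(12) = 28, σ(13) = 14, σ(14) = 24, σ(15) = 24, σ(16) = 31, σ(17) = 18, σ(18) = 39, σ(19) = 20, σ(20) = 42, σ(21) = 32, σ(22) = 36, σ(23) = 24, σ(24) = 60, σ(25) = 31, σ(26) = 42, σ(27) = 40, σ(28) = 56, σ(29) = 30, σ(30) = 72, σ(31) = 32, σ(32) = 63, σ(33) = 48, σ(34) = 54, σ(35) = 48, σ(36) = 91, σ(37) = 38, σ(38) = 60, σ(39) = 56, σ(40) = 90, σ(41) = 42, σ(42) = 96, σ(43) = 44, σ(44) = 84, σ(45) = 78, σ(46) = 72, σ(47) = 48, σ(48) = 124, σ(49) = 57, σ(50) = 93, σ(51) = 72, σ(52) = 98, σ(53) = 54, σ(54) = 120, σ(55) = 72, σ(56) = 120, σ(57) = 80, σ(58) = 90, σ(59) = 60, σ(60) = 168, σ(61) = 62, σ(62) = 96, σ(63) = 104, σ(64) = 127, σ(65) = 84, σ(66) = 144, σ(67) = 68, σ(68) = 126, σ(69) = 96, σ(70) = 144, σ(71) = 72, σ(72) = 195, σ(73) = 74, σ(74) = 114, σ(75) = 124, σ(76) = 140, σ(77) = 96, σ(78) = 168, σ(79) = 80, σ(80) = 186, σ(81) = 121, σ(82) = 126, σ(83) = 84, σ(84) = 224, σ(85) = 108, σ(86) = 132, σ(87) = 120, σ(88) = 180, σ(89) = 90, σ(90) = 234, σ(91) = 112, σ(92) = 168, σ(93) = 128, σ(94) = 144, σ(95) = 120, σ(96) = 252, σ(97) = 98, σ(98) = 171, σ(99) = 156, σ(100) = 217, σ(101) = 102, σ(102) = 216, σ(103) = 104, σ(104) = 210, σ(105) = 192, σ(106) = 162, σ(107) = 108, σ(108) = 280, σ(109) = 110, σ(110) = 216, σ(111) = 152, σ(112) = 248, σ(113) = 114, σ(114) = 240, σ(115) = 144, σ(116) = 210, σ(117) = 182, σ(118) = 180, σ(119) = 144, σ(120) = 360, σ(121) = 133, σ(122) = 186, σ(123) = 168, σ(124) = 224, σ(125) = 156, σ(126) = 312, σ(127) = 128, σ(128) = 255, σ(129) = 176, σ(130) = 252, σ(131) = 132, σ(132) = 336, σ(133) = 160, σ(134) = 204, σ(135) = 240, σ(136) = 270, σ(137) = 138, σ(138) = 288, σ(139) = 140, σ(140) = 336, σ(141) = 192, σ(142) = 216, σ(143) = 168, σ(144) = 403, σ(145) = 180, σ(146) = 222, σ(147) = 228, σ(148) = 266, σ(149) = 150, σ(150) = 372, σ(151) = 152, σ(152) = 300, σ(153) = 234, σ(154) = 288, σ(155) = 192, σ(156) = 392, σ(157) = 158, σ(158) = 240, σ(159) = 216, σ(160) = 378, σ(161) = 192, σ(162) = 363, σ(163) = 164, σ(164) = 294, σ(165) = 288. Summing all 165 values: 22455. (Average order: Σ_{n ≤ x} σ(n) ~ (π²/12) x². For x = 165, (π²/12)·165² ≈ 22391.66.)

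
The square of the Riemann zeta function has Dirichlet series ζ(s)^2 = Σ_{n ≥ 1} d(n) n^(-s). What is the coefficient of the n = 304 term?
d(304) = 10

ζ(s)^2 = (Σ 1/m^s)(Σ 1/k^s). The coefficient of 1/n^s in the product is the number of ordered pairs (m, k) with mk = n, which equals d(n). For n = 304, divisors are [1, 2, 4, 8, 16, 19, 38, 76, 152, 304], so d(304) = 10.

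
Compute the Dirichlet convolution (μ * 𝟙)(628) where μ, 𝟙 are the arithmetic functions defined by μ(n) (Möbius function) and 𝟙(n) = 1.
(μ * 𝟙)(628) = 0

Divisors of 628: [1, 2, 4, 157, 314, 628]. For each d | 628:
  d = 1: μ(1) · 𝟙(628/1) = 1 · 1 = 1
  d = 2: μ(2) · 𝟙(628/2) = -1 · 1 = -1
  d = 4: μ(4) · 𝟙(628/4) = 0 · 1 = 0
  d = 157: μ(157) · 𝟙(628/157) = -1 · 1 = -1
  d = 314: μ(314) · 𝟙(628/314) = 1 · 1 = 1
  d = 628: μ(628) · 𝟙(628/628) = 0 · 1 = 0
Summing: (μ * 𝟙)(628) = 1 + -1 + 0 + -1 + 1 + 0 = 0.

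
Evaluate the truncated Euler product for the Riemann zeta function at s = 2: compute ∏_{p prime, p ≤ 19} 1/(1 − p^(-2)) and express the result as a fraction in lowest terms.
∏ = 14933966047/9172942848

The primes p ≤ 19 are [2, 3, 5, 7, 11, 13, 17, 19]. For each prime, (1 − 1/p^2)^(-1) = p^2 / (p^2 − 1). The product is (1 − 1/2^2)^(-1), (1 − 1/3^2)^(-1), (1 − 1/5^2)^(-1), (1 − 1/7^2)^(-1), (1 − 1/11^2)^(-1), (1 − 1/13^2)^(-1), (1 − 1/17^2)^(-1), (1 − 1/19^2)^(-1) = ∏ p^2 / (p^2 − 1) = 14933966047/9172942848.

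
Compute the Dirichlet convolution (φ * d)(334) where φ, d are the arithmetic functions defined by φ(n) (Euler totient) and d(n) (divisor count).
(φ * d)(334) = 504

Divisors of 334: [1, 2, 167, 334]. For each d | 334:
  d = 1: φ(1) · d(334/1) = 1 · 4 = 4
  d = 2: φ(2) · d(334/2) = 1 · 2 = 2
  d = 167: φ(167) · d(334/167) = 166 · 2 = 332
  d = 334: φ(334) · d(334/334) = 166 · 1 = 166
Summing: (φ * d)(334) = 4 + 2 + 332 + 166 = 504.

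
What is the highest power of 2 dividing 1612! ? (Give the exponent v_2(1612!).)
v_2(1612!) = 1607

Legendre's formula: v_p(n!) = Σ_{k ≥ 1} ⌊n / p^k⌋. For p = 2, n = 1612, the terms are:
  ⌊1612/2^1⌋ = ⌊1612/2⌋ = 806
  ⌊1612/2^2⌋ = ⌊1612/4⌋ = 403
  ⌊1612/2^3⌋ = ⌊1612/8⌋ = 201
  ⌊1612/2^4⌋ = ⌊1612/16⌋ = 100
  ⌊1612/2^5⌋ = ⌊1612/32⌋ = 50
  ⌊1612/2^6⌋ = ⌊1612/64⌋ = 25
  ⌊1612/2^7⌋ = ⌊1612/128⌋ = 12
  ⌊1612/2^8⌋ = ⌊1612/256⌋ = 6
  ⌊1612/2^9⌋ = ⌊1612/512⌋ = 3
  ⌊1612/2^10⌋ = ⌊1612/1024⌋ = 1
(the next term ⌊1612/2^11⌋ = 0, terminating the sum). Summing: v_2(1612!) = 806 + 403 + 201 + 100 + 50 + 25 + 12 + 6 + 3 + 1 = 1607.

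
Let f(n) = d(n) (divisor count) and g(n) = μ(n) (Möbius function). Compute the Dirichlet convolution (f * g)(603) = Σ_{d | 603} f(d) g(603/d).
(d * μ)(603) = 1

Divisors of 603: [1, 3, 9, 67, 201, 603]. For each d | 603:
  d = 1: d(1) · μ(603/1) = 1 · 0 = 0
  d = 3: d(3) · μ(603/3) = 2 · 1 = 2
  d = 9: d(9) · μ(603/9) = 3 · -1 = -3
  d = 67: d(67) · μ(603/67) = 2 · 0 = 0
  d = 201: d(201) · μ(603/201) = 4 · -1 = -4
  d = 603: d(603) · μ(603/603) = 6 · 1 = 6
Summing: (d * μ)(603) = 0 + 2 + -3 + 0 + -4 + 6 = 1.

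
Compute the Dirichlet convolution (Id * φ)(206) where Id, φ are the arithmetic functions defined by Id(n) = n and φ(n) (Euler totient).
(Id * φ)(206) = 615

Divisors of 206: [1, 2, 103, 206]. For each d | 206:
  d = 1: Id(1) · φ(206/1) = 1 · 102 = 102
  d = 2: Id(2) · φ(206/2) = 2 · 102 = 204
  d = 103: Id(103) · φ(206/103) = 103 · 1 = 103
  d = 206: Id(206) · φ(206/206) = 206 · 1 = 206
Summing: (Id * φ)(206) = 102 + 204 + 103 + 206 = 615.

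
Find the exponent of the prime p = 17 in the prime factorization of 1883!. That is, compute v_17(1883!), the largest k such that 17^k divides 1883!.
v_17(1883!) = 116

Legendre's formula: v_p(n!) = Σ_{k ≥ 1} ⌊n / p^k⌋. For p = 17, n = 1883, the terms are:
  ⌊1883/17^1⌋ = ⌊1883/17⌋ = 110
  ⌊1883/17^2⌋ = ⌊1883/289⌋ = 6
(the next term ⌊1883/17^3⌋ = 0, terminating the sum). Summing: v_17(1883!) = 110 + 6 = 116.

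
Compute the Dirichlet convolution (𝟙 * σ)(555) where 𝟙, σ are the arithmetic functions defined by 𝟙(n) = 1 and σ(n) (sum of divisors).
(𝟙 * σ)(555) = 1365

Divisors of 555: [1, 3, 5, 15, 37, 111, 185, 555]. For each d | 555:
  d = 1: 𝟙(1) · σ(555/1) = 1 · 912 = 912
  d = 3: 𝟙(3) · σ(555/3) = 1 · 228 = 228
  d = 5: 𝟙(5) · σ(555/5) = 1 · 152 = 152
  d = 15: 𝟙(15) · σ(555/15) = 1 · 38 = 38
  d = 37: 𝟙(37) · σ(555/37) = 1 · 24 = 24
  d = 111: 𝟙(111) · σ(555/111) = 1 · 6 = 6
  d = 185: 𝟙(185) · σ(555/185) = 1 · 4 = 4
  d = 555: 𝟙(555) · σ(555/555) = 1 · 1 = 1
Summing: (𝟙 * σ)(555) = 912 + 228 + 152 + 38 + 24 + 6 + 4 + 1 = 1365.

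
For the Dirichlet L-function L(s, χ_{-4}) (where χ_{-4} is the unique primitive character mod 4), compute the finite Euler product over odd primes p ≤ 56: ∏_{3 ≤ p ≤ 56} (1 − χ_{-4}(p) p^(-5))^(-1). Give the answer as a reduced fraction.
∏ = 241552412610573346540717288090615330738043013683948985221451329316738054554305/242484077809603940117660402752750309983134701869309180441833184178683110227968

The odd primes p ≤ 56 are [3, 5, 7, 11, 13, 17, 19, 23, 29, 31, 37, 41, 43, 47, 53]. For each, χ(p) = 1 if p ≡ 1 mod 4, χ(p) = −1 if p ≡ 3 mod 4. Taking (1 − χ(p)/p^5)^(-1) = p^5/(p^5 − χ(p)): (1 − (-1)/3^5)^(-1) · (1 − (1)/5^5)^(-1) · (1 − (-1)/7^5)^(-1) · (1 − (-1)/11^5)^(-1) · (1 − (1)/13^5)^(-1) · (1 − (1)/17^5)^(-1) · (1 − (-1)/19^5)^(-1) · (1 − (-1)/23^5)^(-1) · (1 − (1)/29^5)^(-1) · (1 − (-1)/31^5)^(-1) · (1 − (1)/37^5)^(-1) · (1 − (1)/41^5)^(-1) · (1 − (-1)/43^5)^(-1) · (1 − (-1)/47^5)^(-1) · (1 − (1)/53^5)^(-1) = 241552412610573346540717288090615330738043013683948985221451329316738054554305/242484077809603940117660402752750309983134701869309180441833184178683110227968.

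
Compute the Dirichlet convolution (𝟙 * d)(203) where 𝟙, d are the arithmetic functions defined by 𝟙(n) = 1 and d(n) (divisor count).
(𝟙 * d)(203) = 9

Divisors of 203: [1, 7, 29, 203]. For each d | 203:
  d = 1: 𝟙(1) · d(203/1) = 1 · 4 = 4
  d = 7: 𝟙(7) · d(203/7) = 1 · 2 = 2
  d = 29: 𝟙(29) · d(203/29) = 1 · 2 = 2
  d = 203: 𝟙(203) · d(203/203) = 1 · 1 = 1
Summing: (𝟙 * d)(203) = 4 + 2 + 2 + 1 = 9.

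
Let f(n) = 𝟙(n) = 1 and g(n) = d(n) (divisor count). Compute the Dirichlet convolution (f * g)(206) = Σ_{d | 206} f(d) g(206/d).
(𝟙 * d)(206) = 9

Divisors of 206: [1, 2, 103, 206]. For each d | 206:
  d = 1: 𝟙(1) · d(206/1) = 1 · 4 = 4
  d = 2: 𝟙(2) · d(206/2) = 1 · 2 = 2
  d = 103: 𝟙(103) · d(206/103) = 1 · 2 = 2
  d = 206: 𝟙(206) · d(206/206) = 1 · 1 = 1
Summing: (𝟙 * d)(206) = 4 + 2 + 2 + 1 = 9.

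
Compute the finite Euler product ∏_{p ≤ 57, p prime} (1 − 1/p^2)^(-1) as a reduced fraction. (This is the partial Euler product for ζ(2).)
∏ = 35034630647548196605993834769/21373637931227167970033664000

The primes p ≤ 57 are [2, 3, 5, 7, 11, 13, 17, 19, 23, 29, 31, 37, 41, 43, 47, 53]. For each prime, (1 − 1/p^2)^(-1) = p^2 / (p^2 − 1). The product is (1 − 1/2^2)^(-1), (1 − 1/3^2)^(-1), (1 − 1/5^2)^(-1), (1 − 1/7^2)^(-1), (1 − 1/11^2)^(-1), (1 − 1/13^2)^(-1), (1 − 1/17^2)^(-1), (1 − 1/19^2)^(-1), (1 − 1/23^2)^(-1), (1 − 1/29^2)^(-1), (1 − 1/31^2)^(-1), (1 − 1/37^2)^(-1), (1 − 1/41^2)^(-1), (1 − 1/43^2)^(-1), (1 − 1/47^2)^(-1), (1 − 1/53^2)^(-1) = ∏ p^2 / (p^2 − 1) = 35034630647548196605993834769/21373637931227167970033664000.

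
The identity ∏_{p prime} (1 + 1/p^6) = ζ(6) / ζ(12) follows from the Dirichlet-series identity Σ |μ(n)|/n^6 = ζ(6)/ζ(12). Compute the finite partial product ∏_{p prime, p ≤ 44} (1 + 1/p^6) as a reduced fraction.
∏ = 1359712698137872510059489328104656331148295030771712937358491632747920000/1336862024495300077504819810119357413472366273194284637902602168232026717

The primes p ≤ 44 are [2, 3, 5, 7, 11, 13, 17, 19, 23, 29, 31, 37, 41, 43]. For each, (1 + 1/p^6) = (p^6 + 1)/p^6. Multiplying these fractions over p ∈ [2, 3, 5, 7, 11, 13, 17, 19, 23, 29, 31, 37, 41, 43] gives 1359712698137872510059489328104656331148295030771712937358491632747920000/1336862024495300077504819810119357413472366273194284637902602168232026717. (In the limit P → ∞ this tends to ζ(6)/ζ(12).)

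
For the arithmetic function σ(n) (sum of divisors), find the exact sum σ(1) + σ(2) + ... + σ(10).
Σ_{n ≤ 10} σ(n) = 87

Compute σ(n) for each 1 ≤ n ≤ 10: σ(1) = 1, σ(2) = 3, σ(3) = 4, σ(4) = 7, σ(5) = 6, σ(6) = 12, σ(7) = 8, σ(8) = 15, σ(9) = 13, σ(10) = 18. Summing all 10 values: 87. (Average order: Σ_{n ≤ x} σ(n) ~ (π²/12) x². For x = 10, (π²/12)·10² ≈ 82.25.)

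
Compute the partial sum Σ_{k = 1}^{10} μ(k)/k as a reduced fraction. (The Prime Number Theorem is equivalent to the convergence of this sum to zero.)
Σ μ(k)/k = 19/210

Values of μ(k) for 1 ≤ k ≤ 10: μ(1) = 1, μ(2) = -1, μ(3) = -1, μ(5) = -1, μ(6) = 1, μ(7) = -1, μ(10) = 1, with μ = 0 on non-squarefree integers. Summing μ(k)/k for k where μ(k) ≠ 0 gives 19/210 ≈ 0.0905. (PNT ⟺ this sum → 0 as n → ∞.)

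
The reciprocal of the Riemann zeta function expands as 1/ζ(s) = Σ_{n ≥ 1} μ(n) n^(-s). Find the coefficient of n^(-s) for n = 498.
μ(498) = -1

Factor n = 498 = 2 · 3 · 83. μ(n) = 0 if any exponent ≥ 2 (not squarefree); otherwise μ(n) = (−1)^{ω(n)} where ω(n) is the number of distinct prime factors. Applying: μ(498) = -1.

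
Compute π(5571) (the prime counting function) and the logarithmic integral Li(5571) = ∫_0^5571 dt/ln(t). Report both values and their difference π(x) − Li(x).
π(5571) = 735;  Li(5571) ≈ 750.89;  π(x) − Li(x) ≈ -15.89.

Direct count of primes ≤ 5571 gives π(5571) = 735. Numerical evaluation of the logarithmic integral gives Li(5571) ≈ 750.89. The difference π(x) − Li(x) ≈ -15.89 is typically negative for small/moderate x (Li(x) overestimates), though Littlewood's theorem shows this sign changes infinitely often.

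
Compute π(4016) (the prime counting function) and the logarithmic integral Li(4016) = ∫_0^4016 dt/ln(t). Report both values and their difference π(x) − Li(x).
π(4016) = 554;  Li(4016) ≈ 567.29;  π(x) − Li(x) ≈ -13.29.

Direct count of primes ≤ 4016 gives π(4016) = 554. Numerical evaluation of the logarithmic integral gives Li(4016) ≈ 567.29. The difference π(x) − Li(x) ≈ -13.29 is typically negative for small/moderate x (Li(x) overestimates), though Littlewood's theorem shows this sign changes infinitely often.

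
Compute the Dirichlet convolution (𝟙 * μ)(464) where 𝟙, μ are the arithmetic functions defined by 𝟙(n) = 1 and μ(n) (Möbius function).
(𝟙 * μ)(464) = 0

Divisors of 464: [1, 2, 4, 8, 16, 29, 58, 116, 232, 464]. For each d | 464:
  d = 1: 𝟙(1) · μ(464/1) = 1 · 0 = 0
  d = 2: 𝟙(2) · μ(464/2) = 1 · 0 = 0
  d = 4: 𝟙(4) · μ(464/4) = 1 · 0 = 0
  d = 8: 𝟙(8) · μ(464/8) = 1 · 1 = 1
  d = 16: 𝟙(16) · μ(464/16) = 1 · -1 = -1
  d = 29: 𝟙(29) · μ(464/29) = 1 · 0 = 0
  d = 58: 𝟙(58) · μ(464/58) = 1 · 0 = 0
  d = 116: 𝟙(116) · μ(464/116) = 1 · 0 = 0
  d = 232: 𝟙(232) · μ(464/232) = 1 · -1 = -1
  d = 464: 𝟙(464) · μ(464/464) = 1 · 1 = 1
Summing: (𝟙 * μ)(464) = 0 + 0 + 0 + 1 + -1 + 0 + 0 + 0 + -1 + 1 = 0.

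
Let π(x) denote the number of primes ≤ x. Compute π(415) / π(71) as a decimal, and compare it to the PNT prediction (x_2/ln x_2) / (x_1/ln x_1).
π(415)/π(71) = 80/20 ≈ 4.0000;  PNT prediction ≈ 4.1331.

π(71) = 20 and π(415) = 80, so π(415)/π(71) ≈ 4.0000. The PNT-predicted ratio is (415/ln(415)) / (71/ln(71)) ≈ 4.1331. The two agree to within a few percent, as expected.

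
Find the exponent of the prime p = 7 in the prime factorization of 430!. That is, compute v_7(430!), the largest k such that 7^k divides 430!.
v_7(430!) = 70

Legendre's formula: v_p(n!) = Σ_{k ≥ 1} ⌊n / p^k⌋. For p = 7, n = 430, the terms are:
  ⌊430/7^1⌋ = ⌊430/7⌋ = 61
  ⌊430/7^2⌋ = ⌊430/49⌋ = 8
  ⌊430/7^3⌋ = ⌊430/343⌋ = 1
(the next term ⌊430/7^4⌋ = 0, terminating the sum). Summing: v_7(430!) = 61 + 8 + 1 = 70.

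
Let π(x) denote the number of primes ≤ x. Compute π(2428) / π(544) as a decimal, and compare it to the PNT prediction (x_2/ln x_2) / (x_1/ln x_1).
π(2428)/π(544) = 360/100 ≈ 3.6000;  PNT prediction ≈ 3.6067.

π(544) = 100 and π(2428) = 360, so π(2428)/π(544) ≈ 3.6000. The PNT-predicted ratio is (2428/ln(2428)) / (544/ln(544)) ≈ 3.6067. The two agree to within a few percent, as expected.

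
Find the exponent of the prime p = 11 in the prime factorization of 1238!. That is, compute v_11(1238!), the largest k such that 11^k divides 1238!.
v_11(1238!) = 122

Legendre's formula: v_p(n!) = Σ_{k ≥ 1} ⌊n / p^k⌋. For p = 11, n = 1238, the terms are:
  ⌊1238/11^1⌋ = ⌊1238/11⌋ = 112
  ⌊1238/11^2⌋ = ⌊1238/121⌋ = 10
(the next term ⌊1238/11^3⌋ = 0, terminating the sum). Summing: v_11(1238!) = 112 + 10 = 122.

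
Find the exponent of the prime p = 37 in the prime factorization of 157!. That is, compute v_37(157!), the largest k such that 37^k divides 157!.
v_37(157!) = 4

Legendre's formula: v_p(n!) = Σ_{k ≥ 1} ⌊n / p^k⌋. For p = 37, n = 157, the terms are:
  ⌊157/37^1⌋ = ⌊157/37⌋ = 4
(the next term ⌊157/37^2⌋ = 0, terminating the sum). Summing: v_37(157!) = 4 = 4.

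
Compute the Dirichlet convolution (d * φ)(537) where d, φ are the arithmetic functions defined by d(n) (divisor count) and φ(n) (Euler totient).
(d * φ)(537) = 720

Divisors of 537: [1, 3, 179, 537]. For each d | 537:
  d = 1: d(1) · φ(537/1) = 1 · 356 = 356
  d = 3: d(3) · φ(537/3) = 2 · 178 = 356
  d = 179: d(179) · φ(537/179) = 2 · 2 = 4
  d = 537: d(537) · φ(537/537) = 4 · 1 = 4
Summing: (d * φ)(537) = 356 + 356 + 4 + 4 = 720.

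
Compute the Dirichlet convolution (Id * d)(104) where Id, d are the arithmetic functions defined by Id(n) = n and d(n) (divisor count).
(Id * d)(104) = 390

Divisors of 104: [1, 2, 4, 8, 13, 26, 52, 104]. For each d | 104:
  d = 1: Id(1) · d(104/1) = 1 · 8 = 8
  d = 2: Id(2) · d(104/2) = 2 · 6 = 12
  d = 4: Id(4) · d(104/4) = 4 · 4 = 16
  d = 8: Id(8) · d(104/8) = 8 · 2 = 16
  d = 13: Id(13) · d(104/13) = 13 · 4 = 52
  d = 26: Id(26) · d(104/26) = 26 · 3 = 78
  d = 52: Id(52) · d(104/52) = 52 · 2 = 104
  d = 104: Id(104) · d(104/104) = 104 · 1 = 104
Summing: (Id * d)(104) = 8 + 12 + 16 + 16 + 52 + 78 + 104 + 104 = 390.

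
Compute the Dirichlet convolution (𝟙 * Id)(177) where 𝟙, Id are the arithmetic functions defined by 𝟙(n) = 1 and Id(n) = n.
(𝟙 * Id)(177) = 240

Divisors of 177: [1, 3, 59, 177]. For each d | 177:
  d = 1: 𝟙(1) · Id(177/1) = 1 · 177 = 177
  d = 3: 𝟙(3) · Id(177/3) = 1 · 59 = 59
  d = 59: 𝟙(59) · Id(177/59) = 1 · 3 = 3
  d = 177: 𝟙(177) · Id(177/177) = 1 · 1 = 1
Summing: (𝟙 * Id)(177) = 177 + 59 + 3 + 1 = 240.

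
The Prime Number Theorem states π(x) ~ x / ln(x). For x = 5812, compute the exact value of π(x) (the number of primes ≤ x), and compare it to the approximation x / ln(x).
π(5812) = 762;  x/ln(x) ≈ 670.54;  relative error ≈ 12.00%.

Directly count primes up to 5812: π(5812) = 762. The PNT approximation gives 5812/ln(5812) ≈ 5812/8.66768 ≈ 670.54. Relative error (π(x) − x/ln(x)) / π(x) ≈ 12.00%; the approximation is known to undercount slightly (Li(x) is a better estimate).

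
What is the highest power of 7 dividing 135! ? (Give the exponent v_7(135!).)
v_7(135!) = 21

Legendre's formula: v_p(n!) = Σ_{k ≥ 1} ⌊n / p^k⌋. For p = 7, n = 135, the terms are:
  ⌊135/7^1⌋ = ⌊135/7⌋ = 19
  ⌊135/7^2⌋ = ⌊135/49⌋ = 2
(the next term ⌊135/7^3⌋ = 0, terminating the sum). Summing: v_7(135!) = 19 + 2 = 21.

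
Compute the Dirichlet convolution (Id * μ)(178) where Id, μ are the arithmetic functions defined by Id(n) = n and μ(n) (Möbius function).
(Id * μ)(178) = 88

Divisors of 178: [1, 2, 89, 178]. For each d | 178:
  d = 1: Id(1) · μ(178/1) = 1 · 1 = 1
  d = 2: Id(2) · μ(178/2) = 2 · -1 = -2
  d = 89: Id(89) · μ(178/89) = 89 · -1 = -89
  d = 178: Id(178) · μ(178/178) = 178 · 1 = 178
Summing: (Id * μ)(178) = 1 + -2 + -89 + 178 = 88.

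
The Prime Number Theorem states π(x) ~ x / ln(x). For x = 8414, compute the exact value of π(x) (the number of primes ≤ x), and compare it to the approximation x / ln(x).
π(8414) = 1051;  x/ln(x) ≈ 930.99;  relative error ≈ 11.42%.

Directly count primes up to 8414: π(8414) = 1051. The PNT approximation gives 8414/ln(8414) ≈ 8414/9.03765 ≈ 930.99. Relative error (π(x) − x/ln(x)) / π(x) ≈ 11.42%; the approximation is known to undercount slightly (Li(x) is a better estimate).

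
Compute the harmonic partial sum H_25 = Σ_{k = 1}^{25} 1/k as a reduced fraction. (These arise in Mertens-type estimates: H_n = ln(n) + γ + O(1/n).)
H_25 = 34052522467/8923714800

Direct summation: H_25 = 1 + 1/2 + ... + 1/25. The least common denominator is lcm(1, ..., 25) = 26771144400; over this denominator the numerator is 26771144400 + 13385572200 + 8923714800 + 6692786100 + 5354228880 + 4461857400 + 3824449200 + 3346393050 + 2974571600 + 2677114440 + 2433740400 + 2230928700 + 2059318800 + 1912224600 + 1784742960 + 1673196525 + 1574773200 + 1487285800 + 1409007600 + 1338557220 + 1274816400 + 1216870200 + 1163962800 + 1115464350 + 1070845776 = 102157567401, so H_25 = 102157567401/26771144400; reducing by gcd(102157567401, 26771144400) = 3 gives 34052522467/8923714800 ≈ 3.81596. (The PNT-adjacent estimate ln(25) + γ ≈ 3.79609 matches within O(1/n).)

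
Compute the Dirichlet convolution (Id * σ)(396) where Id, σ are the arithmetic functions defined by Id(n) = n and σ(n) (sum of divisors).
(Id * σ)(396) = 13294

Divisors of 396: [1, 2, 3, 4, 6, 9, 11, 12, 18, 22, 33, 36, 44, 66, 99, 132, 198, 396]. For each d | 396:
  d = 1: Id(1) · σ(396/1) = 1 · 1092 = 1092
  d = 2: Id(2) · σ(396/2) = 2 · 468 = 936
  d = 3: Id(3) · σ(396/3) = 3 · 336 = 1008
  d = 4: Id(4) · σ(396/4) = 4 · 156 = 624
  d = 6: Id(6) · σ(396/6) = 6 · 144 = 864
  d = 9: Id(9) · σ(396/9) = 9 · 84 = 756
  d = 11: Id(11) · σ(396/11) = 11 · 91 = 1001
  d = 12: Id(12) · σ(396/12) = 12 · 48 = 576
  d = 18: Id(18) · σ(396/18) = 18 · 36 = 648
  d = 22: Id(22) · σ(396/22) = 22 · 39 = 858
  d = 33: Id(33) · σ(396/33) = 33 · 28 = 924
  d = 36: Id(36) · σ(396/36) = 36 · 12 = 432
  d = 44: Id(44) · σ(396/44) = 44 · 13 = 572
  d = 66: Id(66) · σ(396/66) = 66 · 12 = 792
  d = 99: Id(99) · σ(396/99) = 99 · 7 = 693
  d = 132: Id(132) · σ(396/132) = 132 · 4 = 528
  d = 198: Id(198) · σ(396/198) = 198 · 3 = 594
  d = 396: Id(396) · σ(396/396) = 396 · 1 = 396
Summing: (Id * σ)(396) = 1092 + 936 + 1008 + 624 + 864 + 756 + 1001 + 576 + 648 + 858 + 924 + 432 + 572 + 792 + 693 + 528 + 594 + 396 = 13294.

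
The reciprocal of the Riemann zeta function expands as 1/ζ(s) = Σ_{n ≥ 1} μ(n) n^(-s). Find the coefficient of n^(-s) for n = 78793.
μ(78793) = 1

Factor n = 78793 = 11 · 13 · 19 · 29. μ(n) = 0 if any exponent ≥ 2 (not squarefree); otherwise μ(n) = (−1)^{ω(n)} where ω(n) is the number of distinct prime factors. Applying: μ(78793) = 1.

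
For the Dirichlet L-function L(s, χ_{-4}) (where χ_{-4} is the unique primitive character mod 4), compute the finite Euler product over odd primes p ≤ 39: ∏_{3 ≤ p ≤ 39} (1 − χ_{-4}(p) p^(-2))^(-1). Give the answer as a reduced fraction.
∏ = 136633422149134339/149104402366464000

The odd primes p ≤ 39 are [3, 5, 7, 11, 13, 17, 19, 23, 29, 31, 37]. For each, χ(p) = 1 if p ≡ 1 mod 4, χ(p) = −1 if p ≡ 3 mod 4. Taking (1 − χ(p)/p^2)^(-1) = p^2/(p^2 − χ(p)): (1 − (-1)/3^2)^(-1) · (1 − (1)/5^2)^(-1) · (1 − (-1)/7^2)^(-1) · (1 − (-1)/11^2)^(-1) · (1 − (1)/13^2)^(-1) · (1 − (1)/17^2)^(-1) · (1 − (-1)/19^2)^(-1) · (1 − (-1)/23^2)^(-1) · (1 − (1)/29^2)^(-1) · (1 − (-1)/31^2)^(-1) · (1 − (1)/37^2)^(-1) = 136633422149134339/149104402366464000.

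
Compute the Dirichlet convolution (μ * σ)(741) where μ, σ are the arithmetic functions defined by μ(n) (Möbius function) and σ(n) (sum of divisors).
(μ * σ)(741) = 741

Divisors of 741: [1, 3, 13, 19, 39, 57, 247, 741]. For each d | 741:
  d = 1: μ(1) · σ(741/1) = 1 · 1120 = 1120
  d = 3: μ(3) · σ(741/3) = -1 · 280 = -280
  d = 13: μ(13) · σ(741/13) = -1 · 80 = -80
  d = 19: μ(19) · σ(741/19) = -1 · 56 = -56
  d = 39: μ(39) · σ(741/39) = 1 · 20 = 20
  d = 57: μ(57) · σ(741/57) = 1 · 14 = 14
  d = 247: μ(247) · σ(741/247) = 1 · 4 = 4
  d = 741: μ(741) · σ(741/741) = -1 · 1 = -1
Summing: (μ * σ)(741) = 1120 + -280 + -80 + -56 + 20 + 14 + 4 + -1 = 741.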